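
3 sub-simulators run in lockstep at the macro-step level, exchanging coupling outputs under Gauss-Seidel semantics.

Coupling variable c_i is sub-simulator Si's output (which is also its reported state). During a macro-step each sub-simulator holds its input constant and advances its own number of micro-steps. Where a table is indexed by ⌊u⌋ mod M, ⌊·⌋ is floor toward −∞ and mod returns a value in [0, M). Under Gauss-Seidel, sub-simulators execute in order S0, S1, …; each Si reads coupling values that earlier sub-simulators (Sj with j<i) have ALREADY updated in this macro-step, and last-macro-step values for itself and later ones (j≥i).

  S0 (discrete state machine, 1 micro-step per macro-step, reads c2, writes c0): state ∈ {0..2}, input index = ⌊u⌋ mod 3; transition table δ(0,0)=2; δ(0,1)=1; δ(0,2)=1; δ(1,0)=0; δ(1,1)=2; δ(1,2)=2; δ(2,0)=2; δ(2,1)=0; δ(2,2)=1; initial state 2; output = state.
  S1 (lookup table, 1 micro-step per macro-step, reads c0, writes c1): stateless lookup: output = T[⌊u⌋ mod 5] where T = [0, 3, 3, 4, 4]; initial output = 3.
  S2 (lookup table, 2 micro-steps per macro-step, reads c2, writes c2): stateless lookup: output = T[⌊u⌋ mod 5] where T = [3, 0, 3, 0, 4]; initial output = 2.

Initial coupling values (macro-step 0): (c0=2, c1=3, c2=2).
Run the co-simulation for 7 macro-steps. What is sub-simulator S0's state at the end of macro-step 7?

macro 1: S0 reads c2=2 → after 1×micro: 1; S1 reads c0=1 → after 1×micro: 3; S2 reads c2=2 → after 2×micro: 3 ⇒ (c0=1, c1=3, c2=3)
macro 2: S0 reads c2=3 → after 1×micro: 0; S1 reads c0=0 → after 1×micro: 0; S2 reads c2=3 → after 2×micro: 0 ⇒ (c0=0, c1=0, c2=0)
macro 3: S0 reads c2=0 → after 1×micro: 2; S1 reads c0=2 → after 1×micro: 3; S2 reads c2=0 → after 2×micro: 3 ⇒ (c0=2, c1=3, c2=3)
macro 4: S0 reads c2=3 → after 1×micro: 2; S1 reads c0=2 → after 1×micro: 3; S2 reads c2=3 → after 2×micro: 0 ⇒ (c0=2, c1=3, c2=0)
macro 5: S0 reads c2=0 → after 1×micro: 2; S1 reads c0=2 → after 1×micro: 3; S2 reads c2=0 → after 2×micro: 3 ⇒ (c0=2, c1=3, c2=3)
macro 6: S0 reads c2=3 → after 1×micro: 2; S1 reads c0=2 → after 1×micro: 3; S2 reads c2=3 → after 2×micro: 0 ⇒ (c0=2, c1=3, c2=0)
macro 7: S0 reads c2=0 → after 1×micro: 2; S1 reads c0=2 → after 1×micro: 3; S2 reads c2=0 → after 2×micro: 3 ⇒ (c0=2, c1=3, c2=3)

S0 state at macro-step 7 = 2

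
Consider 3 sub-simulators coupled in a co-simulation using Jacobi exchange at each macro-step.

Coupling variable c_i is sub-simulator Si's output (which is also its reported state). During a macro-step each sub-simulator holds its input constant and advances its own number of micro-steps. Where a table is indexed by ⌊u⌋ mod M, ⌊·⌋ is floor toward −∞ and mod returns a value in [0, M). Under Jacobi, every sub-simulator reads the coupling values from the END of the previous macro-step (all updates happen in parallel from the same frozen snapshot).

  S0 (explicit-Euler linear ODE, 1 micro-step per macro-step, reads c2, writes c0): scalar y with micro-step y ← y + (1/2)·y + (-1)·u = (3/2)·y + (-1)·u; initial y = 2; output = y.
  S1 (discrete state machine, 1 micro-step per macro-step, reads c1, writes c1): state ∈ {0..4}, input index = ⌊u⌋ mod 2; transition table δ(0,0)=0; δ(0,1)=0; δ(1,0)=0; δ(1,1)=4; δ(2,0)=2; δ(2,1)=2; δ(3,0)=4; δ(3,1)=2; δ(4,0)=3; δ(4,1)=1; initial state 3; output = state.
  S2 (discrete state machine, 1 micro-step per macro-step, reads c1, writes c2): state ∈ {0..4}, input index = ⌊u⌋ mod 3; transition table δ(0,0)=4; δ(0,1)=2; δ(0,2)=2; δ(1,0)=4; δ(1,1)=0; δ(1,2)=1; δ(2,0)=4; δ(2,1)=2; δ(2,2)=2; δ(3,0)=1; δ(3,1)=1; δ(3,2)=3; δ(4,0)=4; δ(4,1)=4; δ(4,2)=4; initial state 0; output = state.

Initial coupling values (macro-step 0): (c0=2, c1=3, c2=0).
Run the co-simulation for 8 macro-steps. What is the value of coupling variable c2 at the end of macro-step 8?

c2 at macro-step 8 = 4

macro 1: S0 reads c2=0 → after 1×micro: 3; S1 reads c1=3 → after 1×micro: 2; S2 reads c1=3 → after 1×micro: 4 ⇒ (c0=3, c1=2, c2=4)
macro 2: S0 reads c2=4 → after 1×micro: 1/2; S1 reads c1=2 → after 1×micro: 2; S2 reads c1=2 → after 1×micro: 4 ⇒ (c0=1/2, c1=2, c2=4)
macro 3: S0 reads c2=4 → after 1×micro: -13/4; S1 reads c1=2 → after 1×micro: 2; S2 reads c1=2 → after 1×micro: 4 ⇒ (c0=-13/4, c1=2, c2=4)
macro 4: S0 reads c2=4 → after 1×micro: -71/8; S1 reads c1=2 → after 1×micro: 2; S2 reads c1=2 → after 1×micro: 4 ⇒ (c0=-71/8, c1=2, c2=4)
macro 5: S0 reads c2=4 → after 1×micro: -277/16; S1 reads c1=2 → after 1×micro: 2; S2 reads c1=2 → after 1×micro: 4 ⇒ (c0=-277/16, c1=2, c2=4)
macro 6: S0 reads c2=4 → after 1×micro: -959/32; S1 reads c1=2 → after 1×micro: 2; S2 reads c1=2 → after 1×micro: 4 ⇒ (c0=-959/32, c1=2, c2=4)
macro 7: S0 reads c2=4 → after 1×micro: -3133/64; S1 reads c1=2 → after 1×micro: 2; S2 reads c1=2 → after 1×micro: 4 ⇒ (c0=-3133/64, c1=2, c2=4)
macro 8: S0 reads c2=4 → after 1×micro: -9911/128; S1 reads c1=2 → after 1×micro: 2; S2 reads c1=2 → after 1×micro: 4 ⇒ (c0=-9911/128, c1=2, c2=4)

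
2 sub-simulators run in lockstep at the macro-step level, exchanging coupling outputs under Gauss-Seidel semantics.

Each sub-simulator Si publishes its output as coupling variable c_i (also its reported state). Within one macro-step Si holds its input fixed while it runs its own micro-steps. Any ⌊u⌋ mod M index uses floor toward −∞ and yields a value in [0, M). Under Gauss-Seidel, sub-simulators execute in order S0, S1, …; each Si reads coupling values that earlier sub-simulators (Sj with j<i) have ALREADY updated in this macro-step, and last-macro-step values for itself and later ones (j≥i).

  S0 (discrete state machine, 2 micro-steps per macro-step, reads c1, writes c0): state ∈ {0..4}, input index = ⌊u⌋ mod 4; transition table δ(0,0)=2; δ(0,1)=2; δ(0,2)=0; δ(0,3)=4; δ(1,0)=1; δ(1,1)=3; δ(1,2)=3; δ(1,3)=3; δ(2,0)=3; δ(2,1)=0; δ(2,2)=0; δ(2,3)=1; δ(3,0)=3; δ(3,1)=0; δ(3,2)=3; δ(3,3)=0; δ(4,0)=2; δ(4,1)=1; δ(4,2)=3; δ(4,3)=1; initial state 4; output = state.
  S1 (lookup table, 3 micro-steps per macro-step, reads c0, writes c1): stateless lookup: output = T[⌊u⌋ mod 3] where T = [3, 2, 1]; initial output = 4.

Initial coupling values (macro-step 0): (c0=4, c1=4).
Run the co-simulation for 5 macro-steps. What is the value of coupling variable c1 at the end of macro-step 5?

macro 1: S0 reads c1=4 → after 2×micro: 3; S1 reads c0=3 → after 3×micro: 3 ⇒ (c0=3, c1=3)
macro 2: S0 reads c1=3 → after 2×micro: 4; S1 reads c0=4 → after 3×micro: 2 ⇒ (c0=4, c1=2)
macro 3: S0 reads c1=2 → after 2×micro: 3; S1 reads c0=3 → after 3×micro: 3 ⇒ (c0=3, c1=3)
macro 4: S0 reads c1=3 → after 2×micro: 4; S1 reads c0=4 → after 3×micro: 2 ⇒ (c0=4, c1=2)
macro 5: S0 reads c1=2 → after 2×micro: 3; S1 reads c0=3 → after 3×micro: 3 ⇒ (c0=3, c1=3)

c1 at macro-step 5 = 3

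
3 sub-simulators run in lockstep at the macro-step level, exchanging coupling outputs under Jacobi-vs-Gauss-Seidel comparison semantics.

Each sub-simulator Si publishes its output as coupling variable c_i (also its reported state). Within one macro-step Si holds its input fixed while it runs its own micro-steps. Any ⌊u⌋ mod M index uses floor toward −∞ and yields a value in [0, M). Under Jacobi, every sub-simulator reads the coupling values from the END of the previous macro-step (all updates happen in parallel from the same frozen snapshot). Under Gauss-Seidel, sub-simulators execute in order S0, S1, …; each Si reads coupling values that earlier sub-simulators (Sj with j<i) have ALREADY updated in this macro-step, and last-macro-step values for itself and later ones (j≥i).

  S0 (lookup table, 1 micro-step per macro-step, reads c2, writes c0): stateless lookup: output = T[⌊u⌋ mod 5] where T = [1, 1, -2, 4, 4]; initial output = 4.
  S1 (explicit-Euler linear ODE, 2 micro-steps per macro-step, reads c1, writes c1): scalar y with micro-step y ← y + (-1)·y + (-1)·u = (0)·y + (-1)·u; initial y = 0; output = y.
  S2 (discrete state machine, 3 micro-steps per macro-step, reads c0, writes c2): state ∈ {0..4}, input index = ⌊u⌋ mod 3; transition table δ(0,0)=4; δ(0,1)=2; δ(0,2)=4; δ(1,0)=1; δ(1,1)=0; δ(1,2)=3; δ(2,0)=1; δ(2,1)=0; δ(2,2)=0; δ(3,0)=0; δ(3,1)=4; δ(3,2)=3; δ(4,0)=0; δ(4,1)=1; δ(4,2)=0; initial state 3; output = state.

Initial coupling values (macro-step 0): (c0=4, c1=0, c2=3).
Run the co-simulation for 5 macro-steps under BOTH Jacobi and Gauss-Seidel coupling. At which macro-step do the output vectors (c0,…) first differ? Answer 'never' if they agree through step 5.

[Jacobi] macro 1: S0 reads c2=3 → after 1×micro: 4; S1 reads c1=0 → after 2×micro: 0; S2 reads c0=4 → after 3×micro: 0 ⇒ (c0=4, c1=0, c2=0)
[Jacobi] macro 2: S0 reads c2=0 → after 1×micro: 1; S1 reads c1=0 → after 2×micro: 0; S2 reads c0=4 → after 3×micro: 2 ⇒ (c0=1, c1=0, c2=2)
[Jacobi] macro 3: S0 reads c2=2 → after 1×micro: -2; S1 reads c1=0 → after 2×micro: 0; S2 reads c0=1 → after 3×micro: 0 ⇒ (c0=-2, c1=0, c2=0)
[Jacobi] macro 4: S0 reads c2=0 → after 1×micro: 1; S1 reads c1=0 → after 2×micro: 0; S2 reads c0=-2 → after 3×micro: 2 ⇒ (c0=1, c1=0, c2=2)
[Jacobi] macro 5: S0 reads c2=2 → after 1×micro: -2; S1 reads c1=0 → after 2×micro: 0; S2 reads c0=1 → after 3×micro: 0 ⇒ (c0=-2, c1=0, c2=0)
[Gauss-Seidel] macro 1: S0 reads c2=3 → after 1×micro: 4; S1 reads c1=0 → after 2×micro: 0; S2 reads c0=4 → after 3×micro: 0 ⇒ (c0=4, c1=0, c2=0)
[Gauss-Seidel] macro 2: S0 reads c2=0 → after 1×micro: 1; S1 reads c1=0 → after 2×micro: 0; S2 reads c0=1 → after 3×micro: 2 ⇒ (c0=1, c1=0, c2=2)
[Gauss-Seidel] macro 3: S0 reads c2=2 → after 1×micro: -2; S1 reads c1=0 → after 2×micro: 0; S2 reads c0=-2 → after 3×micro: 0 ⇒ (c0=-2, c1=0, c2=0)
[Gauss-Seidel] macro 4: S0 reads c2=0 → after 1×micro: 1; S1 reads c1=0 → after 2×micro: 0; S2 reads c0=1 → after 3×micro: 2 ⇒ (c0=1, c1=0, c2=2)
[Gauss-Seidel] macro 5: S0 reads c2=2 → after 1×micro: -2; S1 reads c1=0 → after 2×micro: 0; S2 reads c0=-2 → after 3×micro: 0 ⇒ (c0=-2, c1=0, c2=0)

first divergence at macro-step: never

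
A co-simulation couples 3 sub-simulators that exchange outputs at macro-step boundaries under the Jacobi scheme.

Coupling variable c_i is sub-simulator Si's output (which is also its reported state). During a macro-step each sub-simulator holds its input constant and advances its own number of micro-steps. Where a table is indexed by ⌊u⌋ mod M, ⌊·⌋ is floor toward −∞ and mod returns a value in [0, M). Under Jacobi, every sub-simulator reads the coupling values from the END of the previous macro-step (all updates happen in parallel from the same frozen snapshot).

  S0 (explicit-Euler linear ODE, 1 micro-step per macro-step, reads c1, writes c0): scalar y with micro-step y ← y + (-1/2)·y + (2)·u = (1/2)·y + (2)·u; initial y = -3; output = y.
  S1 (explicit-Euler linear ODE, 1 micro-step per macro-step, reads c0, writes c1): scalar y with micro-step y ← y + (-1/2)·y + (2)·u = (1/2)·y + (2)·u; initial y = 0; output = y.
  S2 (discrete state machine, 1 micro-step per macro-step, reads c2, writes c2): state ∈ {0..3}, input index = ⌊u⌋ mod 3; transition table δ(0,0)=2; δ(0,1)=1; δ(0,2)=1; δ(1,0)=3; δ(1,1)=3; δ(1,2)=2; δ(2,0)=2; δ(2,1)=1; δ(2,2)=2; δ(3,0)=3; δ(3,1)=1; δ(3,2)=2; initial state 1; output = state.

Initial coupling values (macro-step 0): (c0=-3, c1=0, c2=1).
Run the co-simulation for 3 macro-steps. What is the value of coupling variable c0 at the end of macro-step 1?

c0 at macro-step 1 = -3/2

macro 1: S0 reads c1=0 → after 1×micro: -3/2; S1 reads c0=-3 → after 1×micro: -6; S2 reads c2=1 → after 1×micro: 3 ⇒ (c0=-3/2, c1=-6, c2=3)
macro 2: S0 reads c1=-6 → after 1×micro: -51/4; S1 reads c0=-3/2 → after 1×micro: -6; S2 reads c2=3 → after 1×micro: 3 ⇒ (c0=-51/4, c1=-6, c2=3)
macro 3: S0 reads c1=-6 → after 1×micro: -147/8; S1 reads c0=-51/4 → after 1×micro: -57/2; S2 reads c2=3 → after 1×micro: 3 ⇒ (c0=-147/8, c1=-57/2, c2=3)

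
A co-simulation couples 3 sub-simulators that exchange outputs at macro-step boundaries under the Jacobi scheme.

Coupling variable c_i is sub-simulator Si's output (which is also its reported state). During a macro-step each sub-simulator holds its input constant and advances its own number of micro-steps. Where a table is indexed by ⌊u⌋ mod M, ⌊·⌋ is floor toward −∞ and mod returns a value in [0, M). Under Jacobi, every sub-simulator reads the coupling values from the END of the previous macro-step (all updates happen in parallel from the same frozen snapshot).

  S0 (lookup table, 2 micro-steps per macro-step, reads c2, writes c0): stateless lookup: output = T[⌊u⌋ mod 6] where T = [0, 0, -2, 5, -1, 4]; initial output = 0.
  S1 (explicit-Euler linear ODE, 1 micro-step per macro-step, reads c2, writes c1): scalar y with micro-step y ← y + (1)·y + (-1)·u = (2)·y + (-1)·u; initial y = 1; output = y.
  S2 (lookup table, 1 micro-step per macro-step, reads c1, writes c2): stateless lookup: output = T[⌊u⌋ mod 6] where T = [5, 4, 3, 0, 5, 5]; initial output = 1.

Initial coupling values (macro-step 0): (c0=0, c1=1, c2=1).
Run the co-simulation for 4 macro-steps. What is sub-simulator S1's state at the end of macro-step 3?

S1 state at macro-step 3 = -8

macro 1: S0 reads c2=1 → after 2×micro: 0; S1 reads c2=1 → after 1×micro: 1; S2 reads c1=1 → after 1×micro: 4 ⇒ (c0=0, c1=1, c2=4)
macro 2: S0 reads c2=4 → after 2×micro: -1; S1 reads c2=4 → after 1×micro: -2; S2 reads c1=1 → after 1×micro: 4 ⇒ (c0=-1, c1=-2, c2=4)
macro 3: S0 reads c2=4 → after 2×micro: -1; S1 reads c2=4 → after 1×micro: -8; S2 reads c1=-2 → after 1×micro: 5 ⇒ (c0=-1, c1=-8, c2=5)
macro 4: S0 reads c2=5 → after 2×micro: 4; S1 reads c2=5 → after 1×micro: -21; S2 reads c1=-8 → after 1×micro: 5 ⇒ (c0=4, c1=-21, c2=5)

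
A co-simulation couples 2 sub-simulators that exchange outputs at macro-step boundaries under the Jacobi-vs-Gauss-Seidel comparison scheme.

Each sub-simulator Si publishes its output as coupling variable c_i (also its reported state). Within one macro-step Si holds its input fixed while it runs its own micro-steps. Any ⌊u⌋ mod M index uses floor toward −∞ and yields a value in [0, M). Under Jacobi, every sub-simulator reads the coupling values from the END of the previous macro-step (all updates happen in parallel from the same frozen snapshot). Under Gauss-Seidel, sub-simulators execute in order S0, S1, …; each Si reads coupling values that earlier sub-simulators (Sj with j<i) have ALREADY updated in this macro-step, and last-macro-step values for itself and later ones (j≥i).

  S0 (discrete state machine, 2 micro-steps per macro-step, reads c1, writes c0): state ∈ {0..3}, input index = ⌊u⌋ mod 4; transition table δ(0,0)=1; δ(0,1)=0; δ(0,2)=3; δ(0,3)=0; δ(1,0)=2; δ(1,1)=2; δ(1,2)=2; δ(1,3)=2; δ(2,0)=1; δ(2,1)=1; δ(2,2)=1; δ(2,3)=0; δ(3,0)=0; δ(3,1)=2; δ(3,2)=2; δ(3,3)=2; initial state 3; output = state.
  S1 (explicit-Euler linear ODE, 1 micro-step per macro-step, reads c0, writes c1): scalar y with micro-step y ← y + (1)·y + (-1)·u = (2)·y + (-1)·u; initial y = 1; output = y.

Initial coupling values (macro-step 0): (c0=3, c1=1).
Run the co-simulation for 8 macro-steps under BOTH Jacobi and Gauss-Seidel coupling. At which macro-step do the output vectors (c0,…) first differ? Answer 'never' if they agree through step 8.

[Jacobi] macro 1: S0 reads c1=1 → after 2×micro: 1; S1 reads c0=3 → after 1×micro: -1 ⇒ (c0=1, c1=-1)
[Jacobi] macro 2: S0 reads c1=-1 → after 2×micro: 0; S1 reads c0=1 → after 1×micro: -3 ⇒ (c0=0, c1=-3)
[Jacobi] macro 3: S0 reads c1=-3 → after 2×micro: 0; S1 reads c0=0 → after 1×micro: -6 ⇒ (c0=0, c1=-6)
[Jacobi] macro 4: S0 reads c1=-6 → after 2×micro: 2; S1 reads c0=0 → after 1×micro: -12 ⇒ (c0=2, c1=-12)
[Jacobi] macro 5: S0 reads c1=-12 → after 2×micro: 2; S1 reads c0=2 → after 1×micro: -26 ⇒ (c0=2, c1=-26)
[Jacobi] macro 6: S0 reads c1=-26 → after 2×micro: 2; S1 reads c0=2 → after 1×micro: -54 ⇒ (c0=2, c1=-54)
[Jacobi] macro 7: S0 reads c1=-54 → after 2×micro: 2; S1 reads c0=2 → after 1×micro: -110 ⇒ (c0=2, c1=-110)
[Jacobi] macro 8: S0 reads c1=-110 → after 2×micro: 2; S1 reads c0=2 → after 1×micro: -222 ⇒ (c0=2, c1=-222)
[Gauss-Seidel] macro 1: S0 reads c1=1 → after 2×micro: 1; S1 reads c0=1 → after 1×micro: 1 ⇒ (c0=1, c1=1)
[Gauss-Seidel] macro 2: S0 reads c1=1 → after 2×micro: 1; S1 reads c0=1 → after 1×micro: 1 ⇒ (c0=1, c1=1)
[Gauss-Seidel] macro 3: S0 reads c1=1 → after 2×micro: 1; S1 reads c0=1 → after 1×micro: 1 ⇒ (c0=1, c1=1)
[Gauss-Seidel] macro 4: S0 reads c1=1 → after 2×micro: 1; S1 reads c0=1 → after 1×micro: 1 ⇒ (c0=1, c1=1)
[Gauss-Seidel] macro 5: S0 reads c1=1 → after 2×micro: 1; S1 reads c0=1 → after 1×micro: 1 ⇒ (c0=1, c1=1)
[Gauss-Seidel] macro 6: S0 reads c1=1 → after 2×micro: 1; S1 reads c0=1 → after 1×micro: 1 ⇒ (c0=1, c1=1)
[Gauss-Seidel] macro 7: S0 reads c1=1 → after 2×micro: 1; S1 reads c0=1 → after 1×micro: 1 ⇒ (c0=1, c1=1)
[Gauss-Seidel] macro 8: S0 reads c1=1 → after 2×micro: 1; S1 reads c0=1 → after 1×micro: 1 ⇒ (c0=1, c1=1)

first divergence at macro-step: 1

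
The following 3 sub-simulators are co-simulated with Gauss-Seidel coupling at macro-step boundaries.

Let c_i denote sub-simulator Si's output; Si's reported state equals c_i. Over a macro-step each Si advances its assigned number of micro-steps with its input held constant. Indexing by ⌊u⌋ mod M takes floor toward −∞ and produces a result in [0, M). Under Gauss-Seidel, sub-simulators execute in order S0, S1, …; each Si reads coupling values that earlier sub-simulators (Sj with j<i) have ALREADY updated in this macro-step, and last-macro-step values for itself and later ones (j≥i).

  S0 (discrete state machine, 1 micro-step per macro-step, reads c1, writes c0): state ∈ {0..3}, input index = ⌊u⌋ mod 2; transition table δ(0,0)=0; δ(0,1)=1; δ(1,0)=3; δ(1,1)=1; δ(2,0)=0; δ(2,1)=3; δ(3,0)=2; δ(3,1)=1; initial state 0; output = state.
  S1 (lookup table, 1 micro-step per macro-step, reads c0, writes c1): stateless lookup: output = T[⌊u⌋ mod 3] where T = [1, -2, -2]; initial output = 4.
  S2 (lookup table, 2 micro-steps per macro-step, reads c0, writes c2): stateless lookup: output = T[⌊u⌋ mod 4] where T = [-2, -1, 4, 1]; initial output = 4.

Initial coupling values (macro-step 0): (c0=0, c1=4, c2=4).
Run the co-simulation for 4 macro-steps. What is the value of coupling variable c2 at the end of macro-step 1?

macro 1: S0 reads c1=4 → after 1×micro: 0; S1 reads c0=0 → after 1×micro: 1; S2 reads c0=0 → after 2×micro: -2 ⇒ (c0=0, c1=1, c2=-2)
macro 2: S0 reads c1=1 → after 1×micro: 1; S1 reads c0=1 → after 1×micro: -2; S2 reads c0=1 → after 2×micro: -1 ⇒ (c0=1, c1=-2, c2=-1)
macro 3: S0 reads c1=-2 → after 1×micro: 3; S1 reads c0=3 → after 1×micro: 1; S2 reads c0=3 → after 2×micro: 1 ⇒ (c0=3, c1=1, c2=1)
macro 4: S0 reads c1=1 → after 1×micro: 1; S1 reads c0=1 → after 1×micro: -2; S2 reads c0=1 → after 2×micro: -1 ⇒ (c0=1, c1=-2, c2=-1)

c2 at macro-step 1 = -2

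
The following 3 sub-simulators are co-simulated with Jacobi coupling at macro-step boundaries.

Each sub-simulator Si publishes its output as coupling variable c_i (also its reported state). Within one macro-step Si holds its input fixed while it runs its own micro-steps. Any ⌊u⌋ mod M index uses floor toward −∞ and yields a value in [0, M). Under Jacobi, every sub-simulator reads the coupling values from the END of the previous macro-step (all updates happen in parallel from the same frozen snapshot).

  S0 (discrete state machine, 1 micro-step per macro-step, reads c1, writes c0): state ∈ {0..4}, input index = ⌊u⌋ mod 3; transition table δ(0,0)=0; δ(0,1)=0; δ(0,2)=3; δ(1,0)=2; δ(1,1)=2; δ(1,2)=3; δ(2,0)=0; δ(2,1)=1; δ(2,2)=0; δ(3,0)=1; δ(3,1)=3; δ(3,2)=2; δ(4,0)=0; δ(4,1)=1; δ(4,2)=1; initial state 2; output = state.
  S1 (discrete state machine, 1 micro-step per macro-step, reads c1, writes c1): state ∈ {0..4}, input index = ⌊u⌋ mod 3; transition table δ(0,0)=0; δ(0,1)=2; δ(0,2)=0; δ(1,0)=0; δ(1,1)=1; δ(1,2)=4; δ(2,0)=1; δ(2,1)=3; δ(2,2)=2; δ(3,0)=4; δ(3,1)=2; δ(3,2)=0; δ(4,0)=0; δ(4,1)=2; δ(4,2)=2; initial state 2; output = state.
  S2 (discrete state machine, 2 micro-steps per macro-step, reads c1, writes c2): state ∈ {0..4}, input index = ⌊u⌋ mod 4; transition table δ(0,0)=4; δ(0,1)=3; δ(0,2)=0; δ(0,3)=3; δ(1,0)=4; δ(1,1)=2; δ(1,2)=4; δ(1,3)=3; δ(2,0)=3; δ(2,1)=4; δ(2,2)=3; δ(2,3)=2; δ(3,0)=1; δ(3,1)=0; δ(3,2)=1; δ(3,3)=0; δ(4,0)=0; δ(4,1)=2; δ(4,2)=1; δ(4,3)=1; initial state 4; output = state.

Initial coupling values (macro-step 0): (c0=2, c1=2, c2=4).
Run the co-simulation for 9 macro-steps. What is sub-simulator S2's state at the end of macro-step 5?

S2 state at macro-step 5 = 4

macro 1: S0 reads c1=2 → after 1×micro: 0; S1 reads c1=2 → after 1×micro: 2; S2 reads c1=2 → after 2×micro: 4 ⇒ (c0=0, c1=2, c2=4)
macro 2: S0 reads c1=2 → after 1×micro: 3; S1 reads c1=2 → after 1×micro: 2; S2 reads c1=2 → after 2×micro: 4 ⇒ (c0=3, c1=2, c2=4)
macro 3: S0 reads c1=2 → after 1×micro: 2; S1 reads c1=2 → after 1×micro: 2; S2 reads c1=2 → after 2×micro: 4 ⇒ (c0=2, c1=2, c2=4)
macro 4: S0 reads c1=2 → after 1×micro: 0; S1 reads c1=2 → after 1×micro: 2; S2 reads c1=2 → after 2×micro: 4 ⇒ (c0=0, c1=2, c2=4)
macro 5: S0 reads c1=2 → after 1×micro: 3; S1 reads c1=2 → after 1×micro: 2; S2 reads c1=2 → after 2×micro: 4 ⇒ (c0=3, c1=2, c2=4)
macro 6: S0 reads c1=2 → after 1×micro: 2; S1 reads c1=2 → after 1×micro: 2; S2 reads c1=2 → after 2×micro: 4 ⇒ (c0=2, c1=2, c2=4)
macro 7: S0 reads c1=2 → after 1×micro: 0; S1 reads c1=2 → after 1×micro: 2; S2 reads c1=2 → after 2×micro: 4 ⇒ (c0=0, c1=2, c2=4)
macro 8: S0 reads c1=2 → after 1×micro: 3; S1 reads c1=2 → after 1×micro: 2; S2 reads c1=2 → after 2×micro: 4 ⇒ (c0=3, c1=2, c2=4)
macro 9: S0 reads c1=2 → after 1×micro: 2; S1 reads c1=2 → after 1×micro: 2; S2 reads c1=2 → after 2×micro: 4 ⇒ (c0=2, c1=2, c2=4)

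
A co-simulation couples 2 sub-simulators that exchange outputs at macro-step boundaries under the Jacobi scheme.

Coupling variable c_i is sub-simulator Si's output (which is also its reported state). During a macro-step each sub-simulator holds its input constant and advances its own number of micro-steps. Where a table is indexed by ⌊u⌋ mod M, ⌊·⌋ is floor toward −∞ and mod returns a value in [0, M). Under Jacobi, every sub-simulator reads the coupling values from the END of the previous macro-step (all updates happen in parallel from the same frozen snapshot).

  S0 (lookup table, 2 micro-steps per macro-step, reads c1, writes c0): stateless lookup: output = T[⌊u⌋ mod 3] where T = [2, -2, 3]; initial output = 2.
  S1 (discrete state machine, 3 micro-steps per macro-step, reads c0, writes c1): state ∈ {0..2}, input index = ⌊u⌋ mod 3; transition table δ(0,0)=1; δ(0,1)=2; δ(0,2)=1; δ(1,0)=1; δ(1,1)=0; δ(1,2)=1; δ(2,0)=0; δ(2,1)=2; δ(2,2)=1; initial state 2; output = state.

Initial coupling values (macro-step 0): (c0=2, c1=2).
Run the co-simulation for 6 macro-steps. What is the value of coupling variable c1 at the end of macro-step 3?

macro 1: S0 reads c1=2 → after 2×micro: 3; S1 reads c0=2 → after 3×micro: 1 ⇒ (c0=3, c1=1)
macro 2: S0 reads c1=1 → after 2×micro: -2; S1 reads c0=3 → after 3×micro: 1 ⇒ (c0=-2, c1=1)
macro 3: S0 reads c1=1 → after 2×micro: -2; S1 reads c0=-2 → after 3×micro: 2 ⇒ (c0=-2, c1=2)
macro 4: S0 reads c1=2 → after 2×micro: 3; S1 reads c0=-2 → after 3×micro: 2 ⇒ (c0=3, c1=2)
macro 5: S0 reads c1=2 → after 2×micro: 3; S1 reads c0=3 → after 3×micro: 1 ⇒ (c0=3, c1=1)
macro 6: S0 reads c1=1 → after 2×micro: -2; S1 reads c0=3 → after 3×micro: 1 ⇒ (c0=-2, c1=1)

c1 at macro-step 3 = 2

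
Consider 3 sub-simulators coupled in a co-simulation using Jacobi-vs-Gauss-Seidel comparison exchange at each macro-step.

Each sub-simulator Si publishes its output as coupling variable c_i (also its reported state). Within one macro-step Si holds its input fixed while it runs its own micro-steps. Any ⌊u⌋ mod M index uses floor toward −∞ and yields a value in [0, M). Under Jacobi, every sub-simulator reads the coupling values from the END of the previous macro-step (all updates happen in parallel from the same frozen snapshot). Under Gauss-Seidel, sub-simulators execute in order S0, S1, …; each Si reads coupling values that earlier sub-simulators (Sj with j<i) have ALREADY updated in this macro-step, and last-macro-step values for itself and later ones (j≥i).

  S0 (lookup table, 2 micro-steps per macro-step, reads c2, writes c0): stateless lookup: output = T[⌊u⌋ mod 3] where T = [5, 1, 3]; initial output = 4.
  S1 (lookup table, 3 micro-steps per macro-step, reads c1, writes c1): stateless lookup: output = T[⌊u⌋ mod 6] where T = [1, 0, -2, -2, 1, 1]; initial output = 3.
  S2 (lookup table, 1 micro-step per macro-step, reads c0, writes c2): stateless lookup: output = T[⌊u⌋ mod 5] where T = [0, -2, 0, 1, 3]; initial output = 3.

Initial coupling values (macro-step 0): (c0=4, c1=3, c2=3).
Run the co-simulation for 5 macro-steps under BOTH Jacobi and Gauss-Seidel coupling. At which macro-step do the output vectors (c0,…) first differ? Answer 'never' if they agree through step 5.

[Jacobi] macro 1: S0 reads c2=3 → after 2×micro: 5; S1 reads c1=3 → after 3×micro: -2; S2 reads c0=4 → after 1×micro: 3 ⇒ (c0=5, c1=-2, c2=3)
[Jacobi] macro 2: S0 reads c2=3 → after 2×micro: 5; S1 reads c1=-2 → after 3×micro: 1; S2 reads c0=5 → after 1×micro: 0 ⇒ (c0=5, c1=1, c2=0)
[Jacobi] macro 3: S0 reads c2=0 → after 2×micro: 5; S1 reads c1=1 → after 3×micro: 0; S2 reads c0=5 → after 1×micro: 0 ⇒ (c0=5, c1=0, c2=0)
[Jacobi] macro 4: S0 reads c2=0 → after 2×micro: 5; S1 reads c1=0 → after 3×micro: 1; S2 reads c0=5 → after 1×micro: 0 ⇒ (c0=5, c1=1, c2=0)
[Jacobi] macro 5: S0 reads c2=0 → after 2×micro: 5; S1 reads c1=1 → after 3×micro: 0; S2 reads c0=5 → after 1×micro: 0 ⇒ (c0=5, c1=0, c2=0)
[Gauss-Seidel] macro 1: S0 reads c2=3 → after 2×micro: 5; S1 reads c1=3 → after 3×micro: -2; S2 reads c0=5 → after 1×micro: 0 ⇒ (c0=5, c1=-2, c2=0)
[Gauss-Seidel] macro 2: S0 reads c2=0 → after 2×micro: 5; S1 reads c1=-2 → after 3×micro: 1; S2 reads c0=5 → after 1×micro: 0 ⇒ (c0=5, c1=1, c2=0)
[Gauss-Seidel] macro 3: S0 reads c2=0 → after 2×micro: 5; S1 reads c1=1 → after 3×micro: 0; S2 reads c0=5 → after 1×micro: 0 ⇒ (c0=5, c1=0, c2=0)
[Gauss-Seidel] macro 4: S0 reads c2=0 → after 2×micro: 5; S1 reads c1=0 → after 3×micro: 1; S2 reads c0=5 → after 1×micro: 0 ⇒ (c0=5, c1=1, c2=0)
[Gauss-Seidel] macro 5: S0 reads c2=0 → after 2×micro: 5; S1 reads c1=1 → after 3×micro: 0; S2 reads c0=5 → after 1×micro: 0 ⇒ (c0=5, c1=0, c2=0)

first divergence at macro-step: 1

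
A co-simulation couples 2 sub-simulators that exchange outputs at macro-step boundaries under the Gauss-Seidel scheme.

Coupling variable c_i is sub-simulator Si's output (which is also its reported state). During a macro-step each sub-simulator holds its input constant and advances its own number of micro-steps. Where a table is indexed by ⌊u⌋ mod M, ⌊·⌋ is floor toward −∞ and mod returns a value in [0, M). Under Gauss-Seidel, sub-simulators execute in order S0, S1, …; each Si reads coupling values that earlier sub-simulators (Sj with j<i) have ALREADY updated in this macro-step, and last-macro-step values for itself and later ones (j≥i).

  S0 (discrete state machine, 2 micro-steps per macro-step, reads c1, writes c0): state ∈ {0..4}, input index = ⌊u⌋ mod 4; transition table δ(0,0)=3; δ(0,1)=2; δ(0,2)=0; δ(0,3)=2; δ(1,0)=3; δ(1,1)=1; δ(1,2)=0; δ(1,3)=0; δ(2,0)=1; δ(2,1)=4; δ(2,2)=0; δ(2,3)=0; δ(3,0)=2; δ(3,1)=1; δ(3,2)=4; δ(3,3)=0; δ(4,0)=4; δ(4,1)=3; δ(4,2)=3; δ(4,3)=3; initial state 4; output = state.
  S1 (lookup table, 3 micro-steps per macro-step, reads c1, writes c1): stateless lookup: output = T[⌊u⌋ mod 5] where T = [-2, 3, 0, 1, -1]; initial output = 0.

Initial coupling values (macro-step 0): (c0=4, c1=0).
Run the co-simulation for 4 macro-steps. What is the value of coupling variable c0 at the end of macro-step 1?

macro 1: S0 reads c1=0 → after 2×micro: 4; S1 reads c1=0 → after 3×micro: -2 ⇒ (c0=4, c1=-2)
macro 2: S0 reads c1=-2 → after 2×micro: 4; S1 reads c1=-2 → after 3×micro: 1 ⇒ (c0=4, c1=1)
macro 3: S0 reads c1=1 → after 2×micro: 1; S1 reads c1=1 → after 3×micro: 3 ⇒ (c0=1, c1=3)
macro 4: S0 reads c1=3 → after 2×micro: 2; S1 reads c1=3 → after 3×micro: 1 ⇒ (c0=2, c1=1)

c0 at macro-step 1 = 4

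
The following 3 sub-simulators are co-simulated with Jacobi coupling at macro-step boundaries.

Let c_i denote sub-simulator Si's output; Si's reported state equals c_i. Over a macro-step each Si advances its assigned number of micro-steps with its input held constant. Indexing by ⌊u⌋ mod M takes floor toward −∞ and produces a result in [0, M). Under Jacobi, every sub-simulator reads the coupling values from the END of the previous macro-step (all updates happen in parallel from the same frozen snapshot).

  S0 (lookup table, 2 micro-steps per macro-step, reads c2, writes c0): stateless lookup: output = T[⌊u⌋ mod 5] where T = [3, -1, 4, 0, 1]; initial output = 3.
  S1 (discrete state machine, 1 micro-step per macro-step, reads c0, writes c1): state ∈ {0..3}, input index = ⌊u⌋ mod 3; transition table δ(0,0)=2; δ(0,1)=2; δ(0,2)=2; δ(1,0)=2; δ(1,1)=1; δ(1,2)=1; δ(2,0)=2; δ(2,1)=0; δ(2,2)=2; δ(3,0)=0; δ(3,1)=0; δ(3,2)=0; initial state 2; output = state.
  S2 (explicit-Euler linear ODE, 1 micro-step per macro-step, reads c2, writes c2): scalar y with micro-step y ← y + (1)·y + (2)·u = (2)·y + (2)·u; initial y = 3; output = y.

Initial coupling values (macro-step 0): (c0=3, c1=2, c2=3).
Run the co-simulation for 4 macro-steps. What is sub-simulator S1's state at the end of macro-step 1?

S1 state at macro-step 1 = 2

macro 1: S0 reads c2=3 → after 2×micro: 0; S1 reads c0=3 → after 1×micro: 2; S2 reads c2=3 → after 1×micro: 12 ⇒ (c0=0, c1=2, c2=12)
macro 2: S0 reads c2=12 → after 2×micro: 4; S1 reads c0=0 → after 1×micro: 2; S2 reads c2=12 → after 1×micro: 48 ⇒ (c0=4, c1=2, c2=48)
macro 3: S0 reads c2=48 → after 2×micro: 0; S1 reads c0=4 → after 1×micro: 0; S2 reads c2=48 → after 1×micro: 192 ⇒ (c0=0, c1=0, c2=192)
macro 4: S0 reads c2=192 → after 2×micro: 4; S1 reads c0=0 → after 1×micro: 2; S2 reads c2=192 → after 1×micro: 768 ⇒ (c0=4, c1=2, c2=768)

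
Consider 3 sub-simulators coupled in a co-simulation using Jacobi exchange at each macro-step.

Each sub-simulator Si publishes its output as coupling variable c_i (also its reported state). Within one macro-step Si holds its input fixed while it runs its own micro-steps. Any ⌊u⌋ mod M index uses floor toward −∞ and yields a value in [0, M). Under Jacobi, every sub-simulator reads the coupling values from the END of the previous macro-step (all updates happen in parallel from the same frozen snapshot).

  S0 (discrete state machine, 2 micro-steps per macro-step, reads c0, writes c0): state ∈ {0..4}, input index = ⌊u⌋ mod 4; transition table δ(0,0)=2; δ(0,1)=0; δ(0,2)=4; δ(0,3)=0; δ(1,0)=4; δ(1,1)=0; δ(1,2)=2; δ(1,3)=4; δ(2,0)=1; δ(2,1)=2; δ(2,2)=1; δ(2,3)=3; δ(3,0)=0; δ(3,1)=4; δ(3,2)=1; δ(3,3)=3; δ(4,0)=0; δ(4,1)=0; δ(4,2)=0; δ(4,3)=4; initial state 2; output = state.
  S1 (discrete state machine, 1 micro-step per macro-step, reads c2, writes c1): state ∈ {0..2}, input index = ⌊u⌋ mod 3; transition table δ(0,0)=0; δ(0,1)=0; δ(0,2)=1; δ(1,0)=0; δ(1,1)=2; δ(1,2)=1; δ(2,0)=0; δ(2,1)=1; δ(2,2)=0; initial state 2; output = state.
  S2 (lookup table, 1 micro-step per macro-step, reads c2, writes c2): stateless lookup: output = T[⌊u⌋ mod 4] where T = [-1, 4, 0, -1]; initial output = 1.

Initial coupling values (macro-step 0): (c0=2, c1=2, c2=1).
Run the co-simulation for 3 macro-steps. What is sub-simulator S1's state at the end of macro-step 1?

macro 1: S0 reads c0=2 → after 2×micro: 2; S1 reads c2=1 → after 1×micro: 1; S2 reads c2=1 → after 1×micro: 4 ⇒ (c0=2, c1=1, c2=4)
macro 2: S0 reads c0=2 → after 2×micro: 2; S1 reads c2=4 → after 1×micro: 2; S2 reads c2=4 → after 1×micro: -1 ⇒ (c0=2, c1=2, c2=-1)
macro 3: S0 reads c0=2 → after 2×micro: 2; S1 reads c2=-1 → after 1×micro: 0; S2 reads c2=-1 → after 1×micro: -1 ⇒ (c0=2, c1=0, c2=-1)

S1 state at macro-step 1 = 1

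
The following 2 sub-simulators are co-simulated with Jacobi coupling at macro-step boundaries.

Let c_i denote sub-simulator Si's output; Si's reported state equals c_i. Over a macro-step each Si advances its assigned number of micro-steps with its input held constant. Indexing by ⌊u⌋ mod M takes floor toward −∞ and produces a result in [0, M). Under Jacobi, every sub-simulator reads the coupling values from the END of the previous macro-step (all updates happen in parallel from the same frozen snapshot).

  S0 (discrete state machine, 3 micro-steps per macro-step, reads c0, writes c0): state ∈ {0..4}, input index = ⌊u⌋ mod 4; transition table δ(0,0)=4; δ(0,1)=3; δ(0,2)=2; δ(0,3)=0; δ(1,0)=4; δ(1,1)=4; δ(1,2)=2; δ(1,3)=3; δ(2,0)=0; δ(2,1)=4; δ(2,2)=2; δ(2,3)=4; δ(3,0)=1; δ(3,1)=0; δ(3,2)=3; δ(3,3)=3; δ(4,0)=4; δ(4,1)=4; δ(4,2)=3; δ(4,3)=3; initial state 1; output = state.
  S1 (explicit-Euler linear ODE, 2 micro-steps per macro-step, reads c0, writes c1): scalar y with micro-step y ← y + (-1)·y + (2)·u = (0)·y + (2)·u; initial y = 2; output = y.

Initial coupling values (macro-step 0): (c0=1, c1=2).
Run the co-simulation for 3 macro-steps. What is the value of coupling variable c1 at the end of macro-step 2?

macro 1: S0 reads c0=1 → after 3×micro: 4; S1 reads c0=1 → after 2×micro: 2 ⇒ (c0=4, c1=2)
macro 2: S0 reads c0=4 → after 3×micro: 4; S1 reads c0=4 → after 2×micro: 8 ⇒ (c0=4, c1=8)
macro 3: S0 reads c0=4 → after 3×micro: 4; S1 reads c0=4 → after 2×micro: 8 ⇒ (c0=4, c1=8)

c1 at macro-step 2 = 8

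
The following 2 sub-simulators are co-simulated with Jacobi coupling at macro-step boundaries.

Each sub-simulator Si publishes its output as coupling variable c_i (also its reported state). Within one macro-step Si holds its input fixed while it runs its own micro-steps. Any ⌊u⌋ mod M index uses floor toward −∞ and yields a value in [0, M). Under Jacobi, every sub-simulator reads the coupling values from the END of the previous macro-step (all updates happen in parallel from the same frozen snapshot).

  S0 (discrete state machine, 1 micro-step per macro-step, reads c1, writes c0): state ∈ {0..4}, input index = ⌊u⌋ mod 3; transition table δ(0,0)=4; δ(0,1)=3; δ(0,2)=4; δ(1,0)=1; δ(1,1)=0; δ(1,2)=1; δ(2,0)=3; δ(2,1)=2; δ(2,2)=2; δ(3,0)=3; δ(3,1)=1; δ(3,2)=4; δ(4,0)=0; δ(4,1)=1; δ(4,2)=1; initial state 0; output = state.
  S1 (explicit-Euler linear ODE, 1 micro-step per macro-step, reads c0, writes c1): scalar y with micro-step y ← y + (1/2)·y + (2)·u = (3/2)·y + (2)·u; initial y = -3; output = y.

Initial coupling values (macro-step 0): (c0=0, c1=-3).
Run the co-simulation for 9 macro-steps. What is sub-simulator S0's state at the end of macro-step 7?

macro 1: S0 reads c1=-3 → after 1×micro: 4; S1 reads c0=0 → after 1×micro: -9/2 ⇒ (c0=4, c1=-9/2)
macro 2: S0 reads c1=-9/2 → after 1×micro: 1; S1 reads c0=4 → after 1×micro: 5/4 ⇒ (c0=1, c1=5/4)
macro 3: S0 reads c1=5/4 → after 1×micro: 0; S1 reads c0=1 → after 1×micro: 31/8 ⇒ (c0=0, c1=31/8)
macro 4: S0 reads c1=31/8 → after 1×micro: 4; S1 reads c0=0 → after 1×micro: 93/16 ⇒ (c0=4, c1=93/16)
macro 5: S0 reads c1=93/16 → after 1×micro: 1; S1 reads c0=4 → after 1×micro: 535/32 ⇒ (c0=1, c1=535/32)
macro 6: S0 reads c1=535/32 → after 1×micro: 0; S1 reads c0=1 → after 1×micro: 1733/64 ⇒ (c0=0, c1=1733/64)
macro 7: S0 reads c1=1733/64 → after 1×micro: 4; S1 reads c0=0 → after 1×micro: 5199/128 ⇒ (c0=4, c1=5199/128)
macro 8: S0 reads c1=5199/128 → after 1×micro: 1; S1 reads c0=4 → after 1×micro: 17645/256 ⇒ (c0=1, c1=17645/256)
macro 9: S0 reads c1=17645/256 → after 1×micro: 1; S1 reads c0=1 → after 1×micro: 53959/512 ⇒ (c0=1, c1=53959/512)

S0 state at macro-step 7 = 4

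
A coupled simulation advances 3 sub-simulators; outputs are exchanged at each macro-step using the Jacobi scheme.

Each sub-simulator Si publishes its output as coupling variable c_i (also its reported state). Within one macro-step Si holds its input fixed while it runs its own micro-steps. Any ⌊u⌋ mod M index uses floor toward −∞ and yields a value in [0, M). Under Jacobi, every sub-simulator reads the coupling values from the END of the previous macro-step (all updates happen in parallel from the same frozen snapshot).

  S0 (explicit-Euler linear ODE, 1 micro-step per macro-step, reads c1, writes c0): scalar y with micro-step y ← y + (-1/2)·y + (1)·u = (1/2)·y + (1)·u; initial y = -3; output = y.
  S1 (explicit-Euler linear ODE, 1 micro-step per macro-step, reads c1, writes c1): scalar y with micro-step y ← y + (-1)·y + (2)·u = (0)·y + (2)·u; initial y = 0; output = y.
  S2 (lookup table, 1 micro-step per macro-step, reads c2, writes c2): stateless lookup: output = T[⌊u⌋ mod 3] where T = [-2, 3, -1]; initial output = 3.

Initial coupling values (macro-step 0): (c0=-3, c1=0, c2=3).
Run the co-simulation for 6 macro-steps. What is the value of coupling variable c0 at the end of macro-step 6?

c0 at macro-step 6 = -3/64

macro 1: S0 reads c1=0 → after 1×micro: -3/2; S1 reads c1=0 → after 1×micro: 0; S2 reads c2=3 → after 1×micro: -2 ⇒ (c0=-3/2, c1=0, c2=-2)
macro 2: S0 reads c1=0 → after 1×micro: -3/4; S1 reads c1=0 → after 1×micro: 0; S2 reads c2=-2 → after 1×micro: 3 ⇒ (c0=-3/4, c1=0, c2=3)
macro 3: S0 reads c1=0 → after 1×micro: -3/8; S1 reads c1=0 → after 1×micro: 0; S2 reads c2=3 → after 1×micro: -2 ⇒ (c0=-3/8, c1=0, c2=-2)
macro 4: S0 reads c1=0 → after 1×micro: -3/16; S1 reads c1=0 → after 1×micro: 0; S2 reads c2=-2 → after 1×micro: 3 ⇒ (c0=-3/16, c1=0, c2=3)
macro 5: S0 reads c1=0 → after 1×micro: -3/32; S1 reads c1=0 → after 1×micro: 0; S2 reads c2=3 → after 1×micro: -2 ⇒ (c0=-3/32, c1=0, c2=-2)
macro 6: S0 reads c1=0 → after 1×micro: -3/64; S1 reads c1=0 → after 1×micro: 0; S2 reads c2=-2 → after 1×micro: 3 ⇒ (c0=-3/64, c1=0, c2=3)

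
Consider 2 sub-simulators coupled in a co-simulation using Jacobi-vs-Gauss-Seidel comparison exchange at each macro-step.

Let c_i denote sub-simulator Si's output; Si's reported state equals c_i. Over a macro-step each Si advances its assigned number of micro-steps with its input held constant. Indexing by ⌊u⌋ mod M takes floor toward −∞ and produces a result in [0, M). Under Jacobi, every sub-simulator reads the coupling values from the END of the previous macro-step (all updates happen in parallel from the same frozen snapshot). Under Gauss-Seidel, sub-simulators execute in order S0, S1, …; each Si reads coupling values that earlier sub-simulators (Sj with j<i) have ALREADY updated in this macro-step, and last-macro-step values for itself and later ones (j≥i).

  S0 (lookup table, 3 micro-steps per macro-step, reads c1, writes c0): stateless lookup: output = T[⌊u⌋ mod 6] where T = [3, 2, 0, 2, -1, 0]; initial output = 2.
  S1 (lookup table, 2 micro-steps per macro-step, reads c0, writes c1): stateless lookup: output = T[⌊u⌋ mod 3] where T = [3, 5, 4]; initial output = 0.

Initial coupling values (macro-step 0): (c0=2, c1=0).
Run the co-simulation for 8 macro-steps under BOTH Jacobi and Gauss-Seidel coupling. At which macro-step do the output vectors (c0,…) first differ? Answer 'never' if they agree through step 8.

first divergence at macro-step: 1

[Jacobi] macro 1: S0 reads c1=0 → after 3×micro: 3; S1 reads c0=2 → after 2×micro: 4 ⇒ (c0=3, c1=4)
[Jacobi] macro 2: S0 reads c1=4 → after 3×micro: -1; S1 reads c0=3 → after 2×micro: 3 ⇒ (c0=-1, c1=3)
[Jacobi] macro 3: S0 reads c1=3 → after 3×micro: 2; S1 reads c0=-1 → after 2×micro: 4 ⇒ (c0=2, c1=4)
[Jacobi] macro 4: S0 reads c1=4 → after 3×micro: -1; S1 reads c0=2 → after 2×micro: 4 ⇒ (c0=-1, c1=4)
[Jacobi] macro 5: S0 reads c1=4 → after 3×micro: -1; S1 reads c0=-1 → after 2×micro: 4 ⇒ (c0=-1, c1=4)
[Jacobi] macro 6: S0 reads c1=4 → after 3×micro: -1; S1 reads c0=-1 → after 2×micro: 4 ⇒ (c0=-1, c1=4)
[Jacobi] macro 7: S0 reads c1=4 → after 3×micro: -1; S1 reads c0=-1 → after 2×micro: 4 ⇒ (c0=-1, c1=4)
[Jacobi] macro 8: S0 reads c1=4 → after 3×micro: -1; S1 reads c0=-1 → after 2×micro: 4 ⇒ (c0=-1, c1=4)
[Gauss-Seidel] macro 1: S0 reads c1=0 → after 3×micro: 3; S1 reads c0=3 → after 2×micro: 3 ⇒ (c0=3, c1=3)
[Gauss-Seidel] macro 2: S0 reads c1=3 → after 3×micro: 2; S1 reads c0=2 → after 2×micro: 4 ⇒ (c0=2, c1=4)
[Gauss-Seidel] macro 3: S0 reads c1=4 → after 3×micro: -1; S1 reads c0=-1 → after 2×micro: 4 ⇒ (c0=-1, c1=4)
[Gauss-Seidel] macro 4: S0 reads c1=4 → after 3×micro: -1; S1 reads c0=-1 → after 2×micro: 4 ⇒ (c0=-1, c1=4)
[Gauss-Seidel] macro 5: S0 reads c1=4 → after 3×micro: -1; S1 reads c0=-1 → after 2×micro: 4 ⇒ (c0=-1, c1=4)
[Gauss-Seidel] macro 6: S0 reads c1=4 → after 3×micro: -1; S1 reads c0=-1 → after 2×micro: 4 ⇒ (c0=-1, c1=4)
[Gauss-Seidel] macro 7: S0 reads c1=4 → after 3×micro: -1; S1 reads c0=-1 → after 2×micro: 4 ⇒ (c0=-1, c1=4)
[Gauss-Seidel] macro 8: S0 reads c1=4 → after 3×micro: -1; S1 reads c0=-1 → after 2×micro: 4 ⇒ (c0=-1, c1=4)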